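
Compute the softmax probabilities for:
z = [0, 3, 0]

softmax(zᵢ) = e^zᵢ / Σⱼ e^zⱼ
p = [0.0453, 0.9094, 0.0453]

exp(z) = [1, 20.09, 1]
Sum = 22.09
p = [0.0453, 0.9094, 0.0453]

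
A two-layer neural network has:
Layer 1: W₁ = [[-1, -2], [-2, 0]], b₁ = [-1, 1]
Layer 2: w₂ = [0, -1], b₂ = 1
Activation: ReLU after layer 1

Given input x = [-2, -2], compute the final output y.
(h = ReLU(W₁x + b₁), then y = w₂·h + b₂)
y = -4

Layer 1 pre-activation: z₁ = [5, 5]
After ReLU: h = [5, 5]
Layer 2 output: y = 0×5 + -1×5 + 1 = -4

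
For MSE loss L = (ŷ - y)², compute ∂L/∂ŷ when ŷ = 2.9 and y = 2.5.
∂L/∂ŷ = 0.8

∂L/∂ŷ = 2(ŷ - y) = 2(2.9 - 2.5) = 2(0.4) = 0.8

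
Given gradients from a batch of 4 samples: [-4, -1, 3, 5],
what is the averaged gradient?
Average gradient = 0.75

Average = (1/4)(-4 + -1 + 3 + 5) = 3/4 = 0.75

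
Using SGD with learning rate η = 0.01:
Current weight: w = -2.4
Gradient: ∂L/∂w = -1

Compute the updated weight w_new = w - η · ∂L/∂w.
w_new = -2.39

w_new = w - η·∂L/∂w = -2.4 - 0.01×(-1) = -2.4 - (-0.01) = -2.39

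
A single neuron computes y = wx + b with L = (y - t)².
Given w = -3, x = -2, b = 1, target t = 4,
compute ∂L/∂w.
∂L/∂w = -12

y = wx + b = (-3)(-2) + 1 = 7
∂L/∂y = 2(y - t) = 2(7 - 4) = 6
∂y/∂w = x = -2
∂L/∂w = ∂L/∂y · ∂y/∂w = 6 × -2 = -12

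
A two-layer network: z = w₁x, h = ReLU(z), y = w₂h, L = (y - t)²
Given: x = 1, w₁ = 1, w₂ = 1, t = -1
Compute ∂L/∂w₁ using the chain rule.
∂L/∂w₁ = 4

Forward pass:
z = w₁x = 1×1 = 1
h = ReLU(1) = 1
y = w₂h = 1×1 = 1

Backward pass:
∂L/∂y = 2(y - t) = 2(1 - -1) = 4
∂y/∂h = w₂ = 1
∂h/∂z = 1 (ReLU derivative)
∂z/∂w₁ = x = 1

∂L/∂w₁ = 4 × 1 × 1 × 1 = 4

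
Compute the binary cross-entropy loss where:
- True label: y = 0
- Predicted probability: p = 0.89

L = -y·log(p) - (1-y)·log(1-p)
L = 2.207

L = -0·log(0.89) - 1·log(0.11) = -log(0.11) = 2.207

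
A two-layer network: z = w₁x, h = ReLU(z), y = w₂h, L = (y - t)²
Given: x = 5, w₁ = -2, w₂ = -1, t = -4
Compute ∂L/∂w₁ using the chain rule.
∂L/∂w₁ = 0

Forward pass:
z = w₁x = -2×5 = -10
h = ReLU(-10) = 0
y = w₂h = -1×0 = 0

Backward pass:
∂L/∂y = 2(y - t) = 2(0 - -4) = 8
∂y/∂h = w₂ = -1
∂h/∂z = 0 (ReLU derivative)
∂z/∂w₁ = x = 5

∂L/∂w₁ = 8 × -1 × 0 × 5 = 0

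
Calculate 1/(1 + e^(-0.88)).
0.7068

sigmoid(0.88) = 1/(1 + e^(-0.88)) = 1/(1 + 0.4148) = 0.7068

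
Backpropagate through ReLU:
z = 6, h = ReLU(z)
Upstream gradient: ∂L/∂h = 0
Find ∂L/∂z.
∂L/∂z = 0

h = ReLU(6) = 6
Since z > 0: ∂h/∂z = 1
∂L/∂z = ∂L/∂h · ∂h/∂z = 0 × 1 = 0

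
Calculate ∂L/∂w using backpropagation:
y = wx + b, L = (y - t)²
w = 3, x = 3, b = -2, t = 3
∂L/∂w = 24

y = wx + b = (3)(3) + -2 = 7
∂L/∂y = 2(y - t) = 2(7 - 3) = 8
∂y/∂w = x = 3
∂L/∂w = ∂L/∂y · ∂y/∂w = 8 × 3 = 24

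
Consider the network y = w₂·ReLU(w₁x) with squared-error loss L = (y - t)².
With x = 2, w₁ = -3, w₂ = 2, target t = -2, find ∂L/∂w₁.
∂L/∂w₁ = 0

Forward pass:
z = w₁x = -3×2 = -6
h = ReLU(-6) = 0
y = w₂h = 2×0 = 0

Backward pass:
∂L/∂y = 2(y - t) = 2(0 - -2) = 4
∂y/∂h = w₂ = 2
∂h/∂z = 0 (ReLU derivative)
∂z/∂w₁ = x = 2

∂L/∂w₁ = 4 × 2 × 0 × 2 = 0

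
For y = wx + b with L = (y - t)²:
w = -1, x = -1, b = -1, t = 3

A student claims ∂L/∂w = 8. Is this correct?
Incorrect

y = (-1)(-1) + -1 = 0
∂L/∂y = 2(y - t) = 2(0 - 3) = -6
∂y/∂w = x = -1
∂L/∂w = -6 × -1 = 6

Claimed value: 8
Incorrect: The correct gradient is 6.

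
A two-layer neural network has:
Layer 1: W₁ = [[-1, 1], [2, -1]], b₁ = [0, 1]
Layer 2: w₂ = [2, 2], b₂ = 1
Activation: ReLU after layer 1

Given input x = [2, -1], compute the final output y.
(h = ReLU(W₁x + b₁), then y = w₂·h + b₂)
y = 13

Layer 1 pre-activation: z₁ = [-3, 6]
After ReLU: h = [0, 6]
Layer 2 output: y = 2×0 + 2×6 + 1 = 13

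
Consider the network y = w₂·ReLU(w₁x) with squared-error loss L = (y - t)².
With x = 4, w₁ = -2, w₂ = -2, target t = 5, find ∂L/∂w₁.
∂L/∂w₁ = 0

Forward pass:
z = w₁x = -2×4 = -8
h = ReLU(-8) = 0
y = w₂h = -2×0 = 0

Backward pass:
∂L/∂y = 2(y - t) = 2(0 - 5) = -10
∂y/∂h = w₂ = -2
∂h/∂z = 0 (ReLU derivative)
∂z/∂w₁ = x = 4

∂L/∂w₁ = -10 × -2 × 0 × 4 = 0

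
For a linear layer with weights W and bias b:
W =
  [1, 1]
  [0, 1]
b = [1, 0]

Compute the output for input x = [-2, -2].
y = [-3, -2]

Wx = [1×-2 + 1×-2, 0×-2 + 1×-2]
   = [-4, -2]
y = Wx + b = [-4 + 1, -2 + 0] = [-3, -2]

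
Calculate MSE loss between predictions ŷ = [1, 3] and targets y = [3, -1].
MSE = 10

MSE = (1/2)((1-3)² + (3--1)²) = (1/2)(4 + 16) = 10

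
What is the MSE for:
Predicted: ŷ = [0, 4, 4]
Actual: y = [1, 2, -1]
MSE = 10

MSE = (1/3)((0-1)² + (4-2)² + (4--1)²) = (1/3)(1 + 4 + 25) = 10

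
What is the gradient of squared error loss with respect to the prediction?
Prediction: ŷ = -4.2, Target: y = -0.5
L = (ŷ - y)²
∂L/∂ŷ = -7.4

∂L/∂ŷ = 2(ŷ - y) = 2(-4.2 - -0.5) = 2(-3.7) = -7.4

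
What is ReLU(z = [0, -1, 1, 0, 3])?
h = [0, 0, 1, 0, 3]

ReLU applied element-wise: max(0,0)=0, max(0,-1)=0, max(0,1)=1, max(0,0)=0, max(0,3)=3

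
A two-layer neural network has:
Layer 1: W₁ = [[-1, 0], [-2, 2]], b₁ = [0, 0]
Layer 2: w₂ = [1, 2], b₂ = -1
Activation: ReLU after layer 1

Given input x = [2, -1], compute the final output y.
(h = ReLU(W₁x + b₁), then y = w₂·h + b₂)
y = -1

Layer 1 pre-activation: z₁ = [-2, -6]
After ReLU: h = [0, 0]
Layer 2 output: y = 1×0 + 2×0 + -1 = -1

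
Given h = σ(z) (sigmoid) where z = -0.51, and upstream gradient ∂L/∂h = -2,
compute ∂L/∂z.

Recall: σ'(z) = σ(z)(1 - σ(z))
∂L/∂z = -0.4688

σ(-0.51) = 0.3752
σ'(-0.51) = σ(-0.51)(1 - σ(-0.51)) = 0.3752 × 0.6248 = 0.2344
∂L/∂z = ∂L/∂h · σ'(z) = -2 × 0.2344 = -0.4688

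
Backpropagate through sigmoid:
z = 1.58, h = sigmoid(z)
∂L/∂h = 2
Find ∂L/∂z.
∂L/∂z = 0.2832

σ(1.58) = 0.8292
σ'(1.58) = σ(1.58)(1 - σ(1.58)) = 0.8292 × 0.1708 = 0.1416
∂L/∂z = ∂L/∂h · σ'(z) = 2 × 0.1416 = 0.2832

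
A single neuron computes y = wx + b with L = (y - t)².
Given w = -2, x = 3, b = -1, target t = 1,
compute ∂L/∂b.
∂L/∂b = -16

y = wx + b = (-2)(3) + -1 = -7
∂L/∂y = 2(y - t) = 2(-7 - 1) = -16
∂y/∂b = 1
∂L/∂b = ∂L/∂y · ∂y/∂b = -16 × 1 = -16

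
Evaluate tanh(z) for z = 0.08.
0.07983

tanh(0.08) = (e^(0.08) - e^(-0.08))/(e^(0.08) + e^(-0.08)) = 0.07983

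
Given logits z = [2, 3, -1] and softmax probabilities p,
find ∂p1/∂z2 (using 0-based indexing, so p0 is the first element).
∂p1/∂z2 = -0.009532

p = softmax(z) = [0.2654, 0.7214, 0.01321]
p1 = 0.7214, p2 = 0.01321

∂p1/∂z2 = -p1 × p2 = -0.7214 × 0.01321 = -0.009532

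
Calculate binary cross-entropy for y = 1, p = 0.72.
L = 0.3285

L = -1·log(0.72) - 0·log(0.28) = -log(0.72) = 0.3285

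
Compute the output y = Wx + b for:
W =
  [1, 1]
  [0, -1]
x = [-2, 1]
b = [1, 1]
y = [0, 0]

Wx = [1×-2 + 1×1, 0×-2 + -1×1]
   = [-1, -1]
y = Wx + b = [-1 + 1, -1 + 1] = [0, 0]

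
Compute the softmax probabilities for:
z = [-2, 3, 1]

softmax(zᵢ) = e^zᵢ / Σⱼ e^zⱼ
p = [0.0059, 0.8756, 0.1185]

exp(z) = [0.1353, 20.09, 2.718]
Sum = 22.94
p = [0.0059, 0.8756, 0.1185]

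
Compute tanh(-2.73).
-0.9915

tanh(-2.73) = (e^(-2.73) - e^(2.73))/(e^(-2.73) + e^(2.73)) = -0.9915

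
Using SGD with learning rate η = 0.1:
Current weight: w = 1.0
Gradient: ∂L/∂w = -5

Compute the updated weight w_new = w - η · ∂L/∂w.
w_new = 1.5

w_new = w - η·∂L/∂w = 1.0 - 0.1×(-5) = 1.0 - (-0.5) = 1.5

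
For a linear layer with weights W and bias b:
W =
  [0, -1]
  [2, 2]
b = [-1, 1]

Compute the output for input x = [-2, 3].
y = [-4, 3]

Wx = [0×-2 + -1×3, 2×-2 + 2×3]
   = [-3, 2]
y = Wx + b = [-3 + -1, 2 + 1] = [-4, 3]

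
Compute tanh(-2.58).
-0.9886

tanh(-2.58) = (e^(-2.58) - e^(2.58))/(e^(-2.58) + e^(2.58)) = -0.9886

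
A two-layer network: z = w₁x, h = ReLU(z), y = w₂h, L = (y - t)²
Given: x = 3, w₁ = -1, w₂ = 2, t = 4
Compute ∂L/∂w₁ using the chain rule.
∂L/∂w₁ = 0

Forward pass:
z = w₁x = -1×3 = -3
h = ReLU(-3) = 0
y = w₂h = 2×0 = 0

Backward pass:
∂L/∂y = 2(y - t) = 2(0 - 4) = -8
∂y/∂h = w₂ = 2
∂h/∂z = 0 (ReLU derivative)
∂z/∂w₁ = x = 3

∂L/∂w₁ = -8 × 2 × 0 × 3 = 0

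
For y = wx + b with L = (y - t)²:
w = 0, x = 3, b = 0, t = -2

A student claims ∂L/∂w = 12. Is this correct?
Correct

y = (0)(3) + 0 = 0
∂L/∂y = 2(y - t) = 2(0 - -2) = 4
∂y/∂w = x = 3
∂L/∂w = 4 × 3 = 12

Claimed value: 12
Correct: The correct gradient is 12.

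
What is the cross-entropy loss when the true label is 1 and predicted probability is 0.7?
L = 0.3567

L = -1·log(0.7) - 0·log(0.3) = -log(0.7) = 0.3567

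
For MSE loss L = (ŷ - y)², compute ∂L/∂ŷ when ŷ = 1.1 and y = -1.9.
∂L/∂ŷ = 6.0

∂L/∂ŷ = 2(ŷ - y) = 2(1.1 - -1.9) = 2(3.0) = 6.0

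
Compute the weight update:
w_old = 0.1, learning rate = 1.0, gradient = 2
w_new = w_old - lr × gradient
w_new = -1.9

w_new = w - η·∂L/∂w = 0.1 - 1.0×(2) = 0.1 - (2) = -1.9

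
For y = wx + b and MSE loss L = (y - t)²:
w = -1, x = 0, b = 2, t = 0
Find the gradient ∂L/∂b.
∂L/∂b = 4

y = wx + b = (-1)(0) + 2 = 2
∂L/∂y = 2(y - t) = 2(2 - 0) = 4
∂y/∂b = 1
∂L/∂b = ∂L/∂y · ∂y/∂b = 4 × 1 = 4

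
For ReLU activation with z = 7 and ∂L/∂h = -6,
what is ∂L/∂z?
∂L/∂z = -6

h = ReLU(7) = 7
Since z > 0: ∂h/∂z = 1
∂L/∂z = ∂L/∂h · ∂h/∂z = -6 × 1 = -6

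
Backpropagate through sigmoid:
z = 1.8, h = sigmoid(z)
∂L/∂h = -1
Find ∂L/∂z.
∂L/∂z = -0.1217

σ(1.8) = 0.8581
σ'(1.8) = σ(1.8)(1 - σ(1.8)) = 0.8581 × 0.1419 = 0.1217
∂L/∂z = ∂L/∂h · σ'(z) = -1 × 0.1217 = -0.1217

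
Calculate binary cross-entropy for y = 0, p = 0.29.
L = 0.3425

L = -0·log(0.29) - 1·log(0.71) = -log(0.71) = 0.3425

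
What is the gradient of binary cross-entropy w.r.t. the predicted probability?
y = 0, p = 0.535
∂L/∂p = 2.151

∂L/∂p = -y/p + (1-y)/(1-p) = 0 + 1/0.465 = 2.151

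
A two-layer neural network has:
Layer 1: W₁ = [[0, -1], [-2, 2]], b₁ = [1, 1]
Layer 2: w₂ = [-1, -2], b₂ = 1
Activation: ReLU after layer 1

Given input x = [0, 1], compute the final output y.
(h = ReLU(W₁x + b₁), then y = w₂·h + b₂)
y = -5

Layer 1 pre-activation: z₁ = [0, 3]
After ReLU: h = [0, 3]
Layer 2 output: y = -1×0 + -2×3 + 1 = -5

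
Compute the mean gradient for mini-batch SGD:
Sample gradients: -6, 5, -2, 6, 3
Average gradient = 1.2

Average = (1/5)(-6 + 5 + -2 + 6 + 3) = 6/5 = 1.2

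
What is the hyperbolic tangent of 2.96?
0.9946

tanh(2.96) = (e^(2.96) - e^(-2.96))/(e^(2.96) + e^(-2.96)) = 0.9946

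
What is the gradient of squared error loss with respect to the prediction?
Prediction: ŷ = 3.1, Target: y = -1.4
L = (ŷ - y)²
∂L/∂ŷ = 9.0

∂L/∂ŷ = 2(ŷ - y) = 2(3.1 - -1.4) = 2(4.5) = 9.0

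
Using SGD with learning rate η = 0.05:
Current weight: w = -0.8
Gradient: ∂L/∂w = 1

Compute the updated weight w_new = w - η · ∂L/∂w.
w_new = -0.85

w_new = w - η·∂L/∂w = -0.8 - 0.05×(1) = -0.8 - (0.05) = -0.85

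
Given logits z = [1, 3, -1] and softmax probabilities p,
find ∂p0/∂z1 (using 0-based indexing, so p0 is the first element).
∂p0/∂z1 = -0.1017

p = softmax(z) = [0.1173, 0.8668, 0.01588]
p0 = 0.1173, p1 = 0.8668

∂p0/∂z1 = -p0 × p1 = -0.1173 × 0.8668 = -0.1017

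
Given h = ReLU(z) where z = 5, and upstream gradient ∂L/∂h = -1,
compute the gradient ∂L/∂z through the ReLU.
∂L/∂z = -1

h = ReLU(5) = 5
Since z > 0: ∂h/∂z = 1
∂L/∂z = ∂L/∂h · ∂h/∂z = -1 × 1 = -1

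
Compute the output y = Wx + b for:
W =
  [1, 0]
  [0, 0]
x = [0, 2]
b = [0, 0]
y = [0, 0]

Wx = [1×0 + 0×2, 0×0 + 0×2]
   = [0, 0]
y = Wx + b = [0 + 0, 0 + 0] = [0, 0]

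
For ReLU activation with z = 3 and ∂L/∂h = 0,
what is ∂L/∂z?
∂L/∂z = 0

h = ReLU(3) = 3
Since z > 0: ∂h/∂z = 1
∂L/∂z = ∂L/∂h · ∂h/∂z = 0 × 1 = 0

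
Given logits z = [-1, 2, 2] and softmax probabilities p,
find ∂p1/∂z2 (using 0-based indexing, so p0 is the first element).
∂p1/∂z2 = -0.238

p = softmax(z) = [0.02429, 0.4879, 0.4879]
p1 = 0.4879, p2 = 0.4879

∂p1/∂z2 = -p1 × p2 = -0.4879 × 0.4879 = -0.238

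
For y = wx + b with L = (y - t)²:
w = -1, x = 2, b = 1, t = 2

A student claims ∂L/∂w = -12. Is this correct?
Correct

y = (-1)(2) + 1 = -1
∂L/∂y = 2(y - t) = 2(-1 - 2) = -6
∂y/∂w = x = 2
∂L/∂w = -6 × 2 = -12

Claimed value: -12
Correct: The correct gradient is -12.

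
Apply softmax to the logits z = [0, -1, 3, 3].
p = [0.0241, 0.0089, 0.4835, 0.4835]

exp(z) = [1, 0.3679, 20.09, 20.09]
Sum = 41.54
p = [0.0241, 0.0089, 0.4835, 0.4835]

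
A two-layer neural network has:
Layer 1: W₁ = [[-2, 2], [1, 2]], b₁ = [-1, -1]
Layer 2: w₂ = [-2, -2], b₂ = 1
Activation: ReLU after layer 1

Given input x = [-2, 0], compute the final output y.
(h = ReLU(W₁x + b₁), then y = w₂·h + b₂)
y = -5

Layer 1 pre-activation: z₁ = [3, -3]
After ReLU: h = [3, 0]
Layer 2 output: y = -2×3 + -2×0 + 1 = -5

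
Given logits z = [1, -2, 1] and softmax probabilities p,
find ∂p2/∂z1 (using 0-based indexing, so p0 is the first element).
∂p2/∂z1 = -0.01185

p = softmax(z) = [0.4879, 0.02429, 0.4879]
p2 = 0.4879, p1 = 0.02429

∂p2/∂z1 = -p2 × p1 = -0.4879 × 0.02429 = -0.01185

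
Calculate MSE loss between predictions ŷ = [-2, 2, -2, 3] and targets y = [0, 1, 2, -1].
MSE = 9.25

MSE = (1/4)((-2-0)² + (2-1)² + (-2-2)² + (3--1)²) = (1/4)(4 + 1 + 16 + 16) = 9.25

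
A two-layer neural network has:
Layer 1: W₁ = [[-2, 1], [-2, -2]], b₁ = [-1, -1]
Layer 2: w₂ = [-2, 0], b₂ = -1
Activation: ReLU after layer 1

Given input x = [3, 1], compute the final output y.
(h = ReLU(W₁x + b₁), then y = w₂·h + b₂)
y = -1

Layer 1 pre-activation: z₁ = [-6, -9]
After ReLU: h = [0, 0]
Layer 2 output: y = -2×0 + 0×0 + -1 = -1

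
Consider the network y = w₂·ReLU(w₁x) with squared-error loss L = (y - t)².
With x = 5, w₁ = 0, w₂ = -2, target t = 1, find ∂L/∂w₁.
∂L/∂w₁ = 0

Forward pass:
z = w₁x = 0×5 = 0
h = ReLU(0) = 0
y = w₂h = -2×0 = 0

Backward pass:
∂L/∂y = 2(y - t) = 2(0 - 1) = -2
∂y/∂h = w₂ = -2
∂h/∂z = 0 (ReLU derivative)
∂z/∂w₁ = x = 5

∂L/∂w₁ = -2 × -2 × 0 × 5 = 0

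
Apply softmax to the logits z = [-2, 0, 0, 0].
p = [0.0432, 0.3189, 0.3189, 0.3189]

exp(z) = [0.1353, 1, 1, 1]
Sum = 3.135
p = [0.0432, 0.3189, 0.3189, 0.3189]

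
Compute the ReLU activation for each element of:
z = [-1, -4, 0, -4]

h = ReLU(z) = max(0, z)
h = [0, 0, 0, 0]

ReLU applied element-wise: max(0,-1)=0, max(0,-4)=0, max(0,0)=0, max(0,-4)=0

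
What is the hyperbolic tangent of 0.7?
0.6044

tanh(0.7) = (e^(0.7) - e^(-0.7))/(e^(0.7) + e^(-0.7)) = 0.6044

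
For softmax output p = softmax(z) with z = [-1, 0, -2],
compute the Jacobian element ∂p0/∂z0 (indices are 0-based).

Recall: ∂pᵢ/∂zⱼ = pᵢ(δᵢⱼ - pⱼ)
∂p0/∂z0 = 0.1848

p = softmax(z) = [0.2447, 0.6652, 0.09003]
p0 = 0.2447

∂p0/∂z0 = p0(1 - p0) = 0.2447 × (1 - 0.2447) = 0.1848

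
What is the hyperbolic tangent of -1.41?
-0.8875

tanh(-1.41) = (e^(-1.41) - e^(1.41))/(e^(-1.41) + e^(1.41)) = -0.8875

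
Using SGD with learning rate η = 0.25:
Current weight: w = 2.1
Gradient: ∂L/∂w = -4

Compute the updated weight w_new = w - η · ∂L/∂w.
w_new = 3.1

w_new = w - η·∂L/∂w = 2.1 - 0.25×(-4) = 2.1 - (-1) = 3.1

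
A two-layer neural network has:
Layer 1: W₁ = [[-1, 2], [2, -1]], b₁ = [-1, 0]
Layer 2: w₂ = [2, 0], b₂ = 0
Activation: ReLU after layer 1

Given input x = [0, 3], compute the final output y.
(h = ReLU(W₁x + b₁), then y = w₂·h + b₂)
y = 10

Layer 1 pre-activation: z₁ = [5, -3]
After ReLU: h = [5, 0]
Layer 2 output: y = 2×5 + 0×0 + 0 = 10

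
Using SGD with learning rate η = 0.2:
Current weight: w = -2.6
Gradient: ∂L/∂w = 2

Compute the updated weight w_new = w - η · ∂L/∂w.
w_new = -3

w_new = w - η·∂L/∂w = -2.6 - 0.2×(2) = -2.6 - (0.4) = -3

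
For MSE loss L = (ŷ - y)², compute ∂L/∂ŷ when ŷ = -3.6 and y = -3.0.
∂L/∂ŷ = -1.2

∂L/∂ŷ = 2(ŷ - y) = 2(-3.6 - -3.0) = 2(-0.6) = -1.2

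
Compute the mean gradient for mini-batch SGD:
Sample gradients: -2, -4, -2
Average gradient = -2.667

Average = (1/3)(-2 + -4 + -2) = -8/3 = -2.667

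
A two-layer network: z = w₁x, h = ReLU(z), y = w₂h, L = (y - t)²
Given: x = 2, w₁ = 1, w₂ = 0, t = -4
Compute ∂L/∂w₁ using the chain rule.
∂L/∂w₁ = 0

Forward pass:
z = w₁x = 1×2 = 2
h = ReLU(2) = 2
y = w₂h = 0×2 = 0

Backward pass:
∂L/∂y = 2(y - t) = 2(0 - -4) = 8
∂y/∂h = w₂ = 0
∂h/∂z = 1 (ReLU derivative)
∂z/∂w₁ = x = 2

∂L/∂w₁ = 8 × 0 × 1 × 2 = 0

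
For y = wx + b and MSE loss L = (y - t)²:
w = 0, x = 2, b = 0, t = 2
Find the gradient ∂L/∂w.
∂L/∂w = -8

y = wx + b = (0)(2) + 0 = 0
∂L/∂y = 2(y - t) = 2(0 - 2) = -4
∂y/∂w = x = 2
∂L/∂w = ∂L/∂y · ∂y/∂w = -4 × 2 = -8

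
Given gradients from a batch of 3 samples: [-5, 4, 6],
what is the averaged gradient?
Average gradient = 1.667

Average = (1/3)(-5 + 4 + 6) = 5/3 = 1.667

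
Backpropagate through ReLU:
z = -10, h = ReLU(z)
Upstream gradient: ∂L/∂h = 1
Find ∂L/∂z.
∂L/∂z = 0

h = ReLU(-10) = 0
Since z < 0: ∂h/∂z = 0
∂L/∂z = ∂L/∂h · ∂h/∂z = 1 × 0 = 0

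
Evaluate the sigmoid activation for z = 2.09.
0.8899

sigmoid(2.09) = 1/(1 + e^(-2.09)) = 1/(1 + 0.1237) = 0.8899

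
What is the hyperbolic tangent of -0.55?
-0.5005

tanh(-0.55) = (e^(-0.55) - e^(0.55))/(e^(-0.55) + e^(0.55)) = -0.5005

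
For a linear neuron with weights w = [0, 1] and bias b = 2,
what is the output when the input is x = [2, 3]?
y = 5

y = (0)(2) + (1)(3) + 2 = 5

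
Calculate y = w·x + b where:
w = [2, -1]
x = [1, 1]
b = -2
y = -1

y = (2)(1) + (-1)(1) + -2 = -1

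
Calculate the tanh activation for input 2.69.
0.9908

tanh(2.69) = (e^(2.69) - e^(-2.69))/(e^(2.69) + e^(-2.69)) = 0.9908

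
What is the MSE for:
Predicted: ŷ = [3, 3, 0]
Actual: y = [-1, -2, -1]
MSE = 14

MSE = (1/3)((3--1)² + (3--2)² + (0--1)²) = (1/3)(16 + 25 + 1) = 14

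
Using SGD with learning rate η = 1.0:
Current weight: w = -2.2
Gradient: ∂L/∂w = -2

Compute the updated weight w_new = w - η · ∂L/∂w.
w_new = -0.2

w_new = w - η·∂L/∂w = -2.2 - 1.0×(-2) = -2.2 - (-2) = -0.2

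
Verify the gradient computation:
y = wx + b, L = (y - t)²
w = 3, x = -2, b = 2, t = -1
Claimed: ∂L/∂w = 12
Correct

y = (3)(-2) + 2 = -4
∂L/∂y = 2(y - t) = 2(-4 - -1) = -6
∂y/∂w = x = -2
∂L/∂w = -6 × -2 = 12

Claimed value: 12
Correct: The correct gradient is 12.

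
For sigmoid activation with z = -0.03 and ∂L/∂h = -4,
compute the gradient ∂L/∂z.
∂L/∂z = -0.9998

σ(-0.03) = 0.4925
σ'(-0.03) = σ(-0.03)(1 - σ(-0.03)) = 0.4925 × 0.5075 = 0.2499
∂L/∂z = ∂L/∂h · σ'(z) = -4 × 0.2499 = -0.9998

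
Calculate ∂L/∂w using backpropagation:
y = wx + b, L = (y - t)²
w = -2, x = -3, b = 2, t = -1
∂L/∂w = -54

y = wx + b = (-2)(-3) + 2 = 8
∂L/∂y = 2(y - t) = 2(8 - -1) = 18
∂y/∂w = x = -3
∂L/∂w = ∂L/∂y · ∂y/∂w = 18 × -3 = -54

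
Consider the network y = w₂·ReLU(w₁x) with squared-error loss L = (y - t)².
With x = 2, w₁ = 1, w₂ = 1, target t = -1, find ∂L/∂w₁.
∂L/∂w₁ = 12

Forward pass:
z = w₁x = 1×2 = 2
h = ReLU(2) = 2
y = w₂h = 1×2 = 2

Backward pass:
∂L/∂y = 2(y - t) = 2(2 - -1) = 6
∂y/∂h = w₂ = 1
∂h/∂z = 1 (ReLU derivative)
∂z/∂w₁ = x = 2

∂L/∂w₁ = 6 × 1 × 1 × 2 = 12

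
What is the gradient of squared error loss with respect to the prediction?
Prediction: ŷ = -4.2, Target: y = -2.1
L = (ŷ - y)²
∂L/∂ŷ = -4.2

∂L/∂ŷ = 2(ŷ - y) = 2(-4.2 - -2.1) = 2(-2.1) = -4.2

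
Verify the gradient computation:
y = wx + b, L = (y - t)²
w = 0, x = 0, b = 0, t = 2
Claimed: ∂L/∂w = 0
Correct

y = (0)(0) + 0 = 0
∂L/∂y = 2(y - t) = 2(0 - 2) = -4
∂y/∂w = x = 0
∂L/∂w = -4 × 0 = 0

Claimed value: 0
Correct: The correct gradient is 0.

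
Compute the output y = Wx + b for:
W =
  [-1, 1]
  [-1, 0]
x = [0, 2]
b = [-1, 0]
y = [1, 0]

Wx = [-1×0 + 1×2, -1×0 + 0×2]
   = [2, 0]
y = Wx + b = [2 + -1, 0 + 0] = [1, 0]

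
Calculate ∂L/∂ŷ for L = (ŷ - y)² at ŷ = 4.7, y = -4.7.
∂L/∂ŷ = 18.8

∂L/∂ŷ = 2(ŷ - y) = 2(4.7 - -4.7) = 2(9.4) = 18.8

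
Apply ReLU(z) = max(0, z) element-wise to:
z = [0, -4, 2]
h = [0, 0, 2]

ReLU applied element-wise: max(0,0)=0, max(0,-4)=0, max(0,2)=2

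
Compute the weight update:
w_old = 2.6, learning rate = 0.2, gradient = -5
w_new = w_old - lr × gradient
w_new = 3.6

w_new = w - η·∂L/∂w = 2.6 - 0.2×(-5) = 2.6 - (-1) = 3.6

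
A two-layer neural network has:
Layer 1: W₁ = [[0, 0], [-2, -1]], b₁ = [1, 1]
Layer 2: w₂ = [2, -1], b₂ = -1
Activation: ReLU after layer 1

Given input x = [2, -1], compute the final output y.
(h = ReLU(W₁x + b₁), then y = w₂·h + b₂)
y = 1

Layer 1 pre-activation: z₁ = [1, -2]
After ReLU: h = [1, 0]
Layer 2 output: y = 2×1 + -1×0 + -1 = 1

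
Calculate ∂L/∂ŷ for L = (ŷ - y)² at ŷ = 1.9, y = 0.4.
∂L/∂ŷ = 3.0

∂L/∂ŷ = 2(ŷ - y) = 2(1.9 - 0.4) = 2(1.5) = 3.0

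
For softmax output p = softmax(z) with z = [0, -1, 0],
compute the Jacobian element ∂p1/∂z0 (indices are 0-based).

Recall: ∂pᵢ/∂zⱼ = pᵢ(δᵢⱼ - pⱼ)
∂p1/∂z0 = -0.06561

p = softmax(z) = [0.4223, 0.1554, 0.4223]
p1 = 0.1554, p0 = 0.4223

∂p1/∂z0 = -p1 × p0 = -0.1554 × 0.4223 = -0.06561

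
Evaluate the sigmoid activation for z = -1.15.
0.2405

sigmoid(-1.15) = 1/(1 + e^(1.15)) = 1/(1 + 3.158) = 0.2405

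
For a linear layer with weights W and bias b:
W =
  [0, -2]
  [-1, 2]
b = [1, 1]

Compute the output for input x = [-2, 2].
y = [-3, 7]

Wx = [0×-2 + -2×2, -1×-2 + 2×2]
   = [-4, 6]
y = Wx + b = [-4 + 1, 6 + 1] = [-3, 7]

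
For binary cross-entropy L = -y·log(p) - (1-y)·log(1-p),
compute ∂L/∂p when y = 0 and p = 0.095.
∂L/∂p = 1.105

∂L/∂p = -y/p + (1-y)/(1-p) = 0 + 1/0.905 = 1.105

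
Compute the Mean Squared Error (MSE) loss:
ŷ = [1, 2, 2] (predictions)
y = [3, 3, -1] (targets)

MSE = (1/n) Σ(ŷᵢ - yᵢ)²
MSE = 4.667

MSE = (1/3)((1-3)² + (2-3)² + (2--1)²) = (1/3)(4 + 1 + 9) = 4.667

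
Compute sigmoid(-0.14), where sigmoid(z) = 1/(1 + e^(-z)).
0.4651

sigmoid(-0.14) = 1/(1 + e^(0.14)) = 1/(1 + 1.15) = 0.4651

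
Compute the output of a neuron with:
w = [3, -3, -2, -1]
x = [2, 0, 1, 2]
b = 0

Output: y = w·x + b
y = 2

y = (3)(2) + (-3)(0) + (-2)(1) + (-1)(2) + 0 = 2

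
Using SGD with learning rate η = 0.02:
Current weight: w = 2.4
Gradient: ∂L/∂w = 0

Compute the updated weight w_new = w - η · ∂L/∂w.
w_new = 2.4

w_new = w - η·∂L/∂w = 2.4 - 0.02×(0) = 2.4 - (0) = 2.4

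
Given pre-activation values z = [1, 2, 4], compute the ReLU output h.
h = [1, 2, 4]

ReLU applied element-wise: max(0,1)=1, max(0,2)=2, max(0,4)=4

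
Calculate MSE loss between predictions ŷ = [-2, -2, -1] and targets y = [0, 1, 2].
MSE = 7.333

MSE = (1/3)((-2-0)² + (-2-1)² + (-1-2)²) = (1/3)(4 + 9 + 9) = 7.333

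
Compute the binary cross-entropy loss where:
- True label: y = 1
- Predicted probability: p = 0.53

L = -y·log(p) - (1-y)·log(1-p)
L = 0.6349

L = -1·log(0.53) - 0·log(0.47) = -log(0.53) = 0.6349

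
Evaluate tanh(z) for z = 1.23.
0.8426

tanh(1.23) = (e^(1.23) - e^(-1.23))/(e^(1.23) + e^(-1.23)) = 0.8426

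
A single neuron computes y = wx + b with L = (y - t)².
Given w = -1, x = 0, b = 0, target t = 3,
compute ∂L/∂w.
∂L/∂w = 0

y = wx + b = (-1)(0) + 0 = 0
∂L/∂y = 2(y - t) = 2(0 - 3) = -6
∂y/∂w = x = 0
∂L/∂w = ∂L/∂y · ∂y/∂w = -6 × 0 = 0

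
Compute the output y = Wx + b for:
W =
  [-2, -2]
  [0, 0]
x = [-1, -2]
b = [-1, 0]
y = [5, 0]

Wx = [-2×-1 + -2×-2, 0×-1 + 0×-2]
   = [6, 0]
y = Wx + b = [6 + -1, 0 + 0] = [5, 0]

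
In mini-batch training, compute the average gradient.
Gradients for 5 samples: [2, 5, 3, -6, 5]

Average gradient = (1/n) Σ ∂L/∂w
Average gradient = 1.8

Average = (1/5)(2 + 5 + 3 + -6 + 5) = 9/5 = 1.8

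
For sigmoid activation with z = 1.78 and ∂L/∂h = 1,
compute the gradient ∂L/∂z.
∂L/∂z = 0.1235

σ(1.78) = 0.8557
σ'(1.78) = σ(1.78)(1 - σ(1.78)) = 0.8557 × 0.1443 = 0.1235
∂L/∂z = ∂L/∂h · σ'(z) = 1 × 0.1235 = 0.1235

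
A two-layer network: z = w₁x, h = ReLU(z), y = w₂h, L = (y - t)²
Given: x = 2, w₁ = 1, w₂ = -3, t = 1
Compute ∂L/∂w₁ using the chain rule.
∂L/∂w₁ = 84

Forward pass:
z = w₁x = 1×2 = 2
h = ReLU(2) = 2
y = w₂h = -3×2 = -6

Backward pass:
∂L/∂y = 2(y - t) = 2(-6 - 1) = -14
∂y/∂h = w₂ = -3
∂h/∂z = 1 (ReLU derivative)
∂z/∂w₁ = x = 2

∂L/∂w₁ = -14 × -3 × 1 × 2 = 84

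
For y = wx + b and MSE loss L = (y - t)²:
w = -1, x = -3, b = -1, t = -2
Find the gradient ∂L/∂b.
∂L/∂b = 8

y = wx + b = (-1)(-3) + -1 = 2
∂L/∂y = 2(y - t) = 2(2 - -2) = 8
∂y/∂b = 1
∂L/∂b = ∂L/∂y · ∂y/∂b = 8 × 1 = 8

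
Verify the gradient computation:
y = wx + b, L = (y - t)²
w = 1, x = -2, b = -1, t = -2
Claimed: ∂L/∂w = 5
Incorrect

y = (1)(-2) + -1 = -3
∂L/∂y = 2(y - t) = 2(-3 - -2) = -2
∂y/∂w = x = -2
∂L/∂w = -2 × -2 = 4

Claimed value: 5
Incorrect: The correct gradient is 4.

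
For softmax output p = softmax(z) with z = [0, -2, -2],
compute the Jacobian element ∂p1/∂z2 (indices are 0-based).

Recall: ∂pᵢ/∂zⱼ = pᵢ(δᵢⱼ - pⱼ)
∂p1/∂z2 = -0.01134

p = softmax(z) = [0.787, 0.1065, 0.1065]
p1 = 0.1065, p2 = 0.1065

∂p1/∂z2 = -p1 × p2 = -0.1065 × 0.1065 = -0.01134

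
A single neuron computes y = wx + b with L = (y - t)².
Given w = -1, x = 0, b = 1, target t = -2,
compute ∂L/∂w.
∂L/∂w = 0

y = wx + b = (-1)(0) + 1 = 1
∂L/∂y = 2(y - t) = 2(1 - -2) = 6
∂y/∂w = x = 0
∂L/∂w = ∂L/∂y · ∂y/∂w = 6 × 0 = 0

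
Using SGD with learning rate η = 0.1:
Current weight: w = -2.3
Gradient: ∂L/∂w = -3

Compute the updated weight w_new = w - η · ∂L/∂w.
w_new = -2

w_new = w - η·∂L/∂w = -2.3 - 0.1×(-3) = -2.3 - (-0.3) = -2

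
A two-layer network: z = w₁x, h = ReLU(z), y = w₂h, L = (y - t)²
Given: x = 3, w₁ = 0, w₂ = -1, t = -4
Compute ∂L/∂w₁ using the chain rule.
∂L/∂w₁ = 0

Forward pass:
z = w₁x = 0×3 = 0
h = ReLU(0) = 0
y = w₂h = -1×0 = 0

Backward pass:
∂L/∂y = 2(y - t) = 2(0 - -4) = 8
∂y/∂h = w₂ = -1
∂h/∂z = 0 (ReLU derivative)
∂z/∂w₁ = x = 3

∂L/∂w₁ = 8 × -1 × 0 × 3 = 0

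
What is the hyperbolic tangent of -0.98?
-0.7531

tanh(-0.98) = (e^(-0.98) - e^(0.98))/(e^(-0.98) + e^(0.98)) = -0.7531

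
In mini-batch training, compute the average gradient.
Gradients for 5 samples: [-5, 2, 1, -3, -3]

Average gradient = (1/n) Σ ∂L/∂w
Average gradient = -1.6

Average = (1/5)(-5 + 2 + 1 + -3 + -3) = -8/5 = -1.6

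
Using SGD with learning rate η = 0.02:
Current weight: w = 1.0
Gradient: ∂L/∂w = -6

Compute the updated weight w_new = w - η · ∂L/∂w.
w_new = 1.12

w_new = w - η·∂L/∂w = 1.0 - 0.02×(-6) = 1.0 - (-0.12) = 1.12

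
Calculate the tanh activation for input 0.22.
0.2165

tanh(0.22) = (e^(0.22) - e^(-0.22))/(e^(0.22) + e^(-0.22)) = 0.2165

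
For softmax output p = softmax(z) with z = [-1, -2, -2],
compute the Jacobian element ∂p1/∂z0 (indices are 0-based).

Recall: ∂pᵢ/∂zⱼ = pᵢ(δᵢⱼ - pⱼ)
∂p1/∂z0 = -0.1221

p = softmax(z) = [0.5761, 0.2119, 0.2119]
p1 = 0.2119, p0 = 0.5761

∂p1/∂z0 = -p1 × p0 = -0.2119 × 0.5761 = -0.1221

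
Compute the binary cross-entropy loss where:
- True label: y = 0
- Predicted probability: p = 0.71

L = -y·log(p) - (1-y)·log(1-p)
L = 1.238

L = -0·log(0.71) - 1·log(0.29) = -log(0.29) = 1.238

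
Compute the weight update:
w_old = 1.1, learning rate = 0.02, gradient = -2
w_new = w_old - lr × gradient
w_new = 1.14

w_new = w - η·∂L/∂w = 1.1 - 0.02×(-2) = 1.1 - (-0.04) = 1.14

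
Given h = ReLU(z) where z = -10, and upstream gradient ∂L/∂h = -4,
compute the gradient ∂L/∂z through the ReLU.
∂L/∂z = 0

h = ReLU(-10) = 0
Since z < 0: ∂h/∂z = 0
∂L/∂z = ∂L/∂h · ∂h/∂z = -4 × 0 = 0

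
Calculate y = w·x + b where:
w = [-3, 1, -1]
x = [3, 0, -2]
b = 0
y = -7

y = (-3)(3) + (1)(0) + (-1)(-2) + 0 = -7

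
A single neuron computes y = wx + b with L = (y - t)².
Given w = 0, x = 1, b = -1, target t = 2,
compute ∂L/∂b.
∂L/∂b = -6

y = wx + b = (0)(1) + -1 = -1
∂L/∂y = 2(y - t) = 2(-1 - 2) = -6
∂y/∂b = 1
∂L/∂b = ∂L/∂y · ∂y/∂b = -6 × 1 = -6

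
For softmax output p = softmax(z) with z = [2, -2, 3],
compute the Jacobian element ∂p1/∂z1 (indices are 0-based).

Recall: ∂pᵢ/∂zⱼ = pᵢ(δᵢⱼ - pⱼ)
∂p1/∂z1 = 0.004878

p = softmax(z) = [0.2676, 0.004902, 0.7275]
p1 = 0.004902

∂p1/∂z1 = p1(1 - p1) = 0.004902 × (1 - 0.004902) = 0.004878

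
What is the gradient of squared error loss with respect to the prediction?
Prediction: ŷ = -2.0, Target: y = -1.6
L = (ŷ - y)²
∂L/∂ŷ = -0.8

∂L/∂ŷ = 2(ŷ - y) = 2(-2.0 - -1.6) = 2(-0.4) = -0.8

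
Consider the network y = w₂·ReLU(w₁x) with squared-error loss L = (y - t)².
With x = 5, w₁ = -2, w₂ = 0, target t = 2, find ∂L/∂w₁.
∂L/∂w₁ = 0

Forward pass:
z = w₁x = -2×5 = -10
h = ReLU(-10) = 0
y = w₂h = 0×0 = 0

Backward pass:
∂L/∂y = 2(y - t) = 2(0 - 2) = -4
∂y/∂h = w₂ = 0
∂h/∂z = 0 (ReLU derivative)
∂z/∂w₁ = x = 5

∂L/∂w₁ = -4 × 0 × 0 × 5 = 0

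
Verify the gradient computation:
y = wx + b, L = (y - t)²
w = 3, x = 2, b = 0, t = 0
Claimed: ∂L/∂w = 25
Incorrect

y = (3)(2) + 0 = 6
∂L/∂y = 2(y - t) = 2(6 - 0) = 12
∂y/∂w = x = 2
∂L/∂w = 12 × 2 = 24

Claimed value: 25
Incorrect: The correct gradient is 24.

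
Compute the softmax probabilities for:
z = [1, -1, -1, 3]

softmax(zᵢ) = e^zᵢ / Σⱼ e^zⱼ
p = [0.1155, 0.0156, 0.0156, 0.8533]

exp(z) = [2.718, 0.3679, 0.3679, 20.09]
Sum = 23.54
p = [0.1155, 0.0156, 0.0156, 0.8533]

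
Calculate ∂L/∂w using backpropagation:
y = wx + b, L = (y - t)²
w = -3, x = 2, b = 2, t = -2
∂L/∂w = -8

y = wx + b = (-3)(2) + 2 = -4
∂L/∂y = 2(y - t) = 2(-4 - -2) = -4
∂y/∂w = x = 2
∂L/∂w = ∂L/∂y · ∂y/∂w = -4 × 2 = -8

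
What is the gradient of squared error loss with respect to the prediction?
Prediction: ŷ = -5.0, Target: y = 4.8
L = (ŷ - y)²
∂L/∂ŷ = -19.6

∂L/∂ŷ = 2(ŷ - y) = 2(-5.0 - 4.8) = 2(-9.8) = -19.6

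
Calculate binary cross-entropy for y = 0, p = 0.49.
L = 0.6733

L = -0·log(0.49) - 1·log(0.51) = -log(0.51) = 0.6733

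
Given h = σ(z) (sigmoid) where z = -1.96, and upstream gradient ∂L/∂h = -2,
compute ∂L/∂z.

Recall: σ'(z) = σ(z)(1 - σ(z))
∂L/∂z = -0.2164

σ(-1.96) = 0.1235
σ'(-1.96) = σ(-1.96)(1 - σ(-1.96)) = 0.1235 × 0.8765 = 0.1082
∂L/∂z = ∂L/∂h · σ'(z) = -2 × 0.1082 = -0.2164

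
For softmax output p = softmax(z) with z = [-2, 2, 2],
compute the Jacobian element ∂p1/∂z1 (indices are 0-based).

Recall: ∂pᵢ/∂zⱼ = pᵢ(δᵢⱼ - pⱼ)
∂p1/∂z1 = 0.25

p = softmax(z) = [0.009075, 0.4955, 0.4955]
p1 = 0.4955

∂p1/∂z1 = p1(1 - p1) = 0.4955 × (1 - 0.4955) = 0.25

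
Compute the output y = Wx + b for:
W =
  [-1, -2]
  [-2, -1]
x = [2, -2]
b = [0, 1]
y = [2, -1]

Wx = [-1×2 + -2×-2, -2×2 + -1×-2]
   = [2, -2]
y = Wx + b = [2 + 0, -2 + 1] = [2, -1]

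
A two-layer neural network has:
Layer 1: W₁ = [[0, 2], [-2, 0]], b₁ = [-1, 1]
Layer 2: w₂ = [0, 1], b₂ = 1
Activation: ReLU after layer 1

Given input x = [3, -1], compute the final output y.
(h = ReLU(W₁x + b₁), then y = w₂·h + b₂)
y = 1

Layer 1 pre-activation: z₁ = [-3, -5]
After ReLU: h = [0, 0]
Layer 2 output: y = 0×0 + 1×0 + 1 = 1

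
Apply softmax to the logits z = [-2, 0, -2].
p = [0.1065, 0.787, 0.1065]

exp(z) = [0.1353, 1, 0.1353]
Sum = 1.271
p = [0.1065, 0.787, 0.1065]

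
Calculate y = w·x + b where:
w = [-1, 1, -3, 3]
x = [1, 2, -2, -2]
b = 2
y = 3

y = (-1)(1) + (1)(2) + (-3)(-2) + (3)(-2) + 2 = 3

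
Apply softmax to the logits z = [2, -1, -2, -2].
p = [0.9205, 0.0458, 0.0169, 0.0169]

exp(z) = [7.389, 0.3679, 0.1353, 0.1353]
Sum = 8.028
p = [0.9205, 0.0458, 0.0169, 0.0169]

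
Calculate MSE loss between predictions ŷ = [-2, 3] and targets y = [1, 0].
MSE = 9

MSE = (1/2)((-2-1)² + (3-0)²) = (1/2)(9 + 9) = 9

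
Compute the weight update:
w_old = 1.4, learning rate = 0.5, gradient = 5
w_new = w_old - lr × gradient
w_new = -1.1

w_new = w - η·∂L/∂w = 1.4 - 0.5×(5) = 1.4 - (2.5) = -1.1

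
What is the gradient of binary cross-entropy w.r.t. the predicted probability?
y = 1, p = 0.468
∂L/∂p = -2.137

∂L/∂p = -y/p + (1-y)/(1-p) = -1/0.468 + 0 = -2.137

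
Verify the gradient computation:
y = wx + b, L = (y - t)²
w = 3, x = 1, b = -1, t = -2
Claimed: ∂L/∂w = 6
Incorrect

y = (3)(1) + -1 = 2
∂L/∂y = 2(y - t) = 2(2 - -2) = 8
∂y/∂w = x = 1
∂L/∂w = 8 × 1 = 8

Claimed value: 6
Incorrect: The correct gradient is 8.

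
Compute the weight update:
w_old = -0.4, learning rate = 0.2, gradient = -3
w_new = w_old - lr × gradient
w_new = 0.2

w_new = w - η·∂L/∂w = -0.4 - 0.2×(-3) = -0.4 - (-0.6) = 0.2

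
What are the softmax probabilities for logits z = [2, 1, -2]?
p = [0.7214, 0.2654, 0.0132]

exp(z) = [7.389, 2.718, 0.1353]
Sum = 10.24
p = [0.7214, 0.2654, 0.0132]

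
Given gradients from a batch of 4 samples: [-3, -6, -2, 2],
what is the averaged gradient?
Average gradient = -2.25

Average = (1/4)(-3 + -6 + -2 + 2) = -9/4 = -2.25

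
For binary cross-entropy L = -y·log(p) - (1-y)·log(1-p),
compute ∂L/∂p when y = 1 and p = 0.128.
∂L/∂p = -7.812

∂L/∂p = -y/p + (1-y)/(1-p) = -1/0.128 + 0 = -7.812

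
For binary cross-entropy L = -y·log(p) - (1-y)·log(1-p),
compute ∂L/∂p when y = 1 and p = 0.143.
∂L/∂p = -6.993

∂L/∂p = -y/p + (1-y)/(1-p) = -1/0.143 + 0 = -6.993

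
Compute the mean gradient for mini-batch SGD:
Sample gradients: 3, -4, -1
Average gradient = -0.6667

Average = (1/3)(3 + -4 + -1) = -2/3 = -0.6667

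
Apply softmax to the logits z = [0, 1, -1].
p = [0.2447, 0.6652, 0.09]

exp(z) = [1, 2.718, 0.3679]
Sum = 4.086
p = [0.2447, 0.6652, 0.09]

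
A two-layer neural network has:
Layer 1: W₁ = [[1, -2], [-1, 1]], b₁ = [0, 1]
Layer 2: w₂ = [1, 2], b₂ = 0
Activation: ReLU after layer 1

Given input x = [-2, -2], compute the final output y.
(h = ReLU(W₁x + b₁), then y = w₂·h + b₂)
y = 4

Layer 1 pre-activation: z₁ = [2, 1]
After ReLU: h = [2, 1]
Layer 2 output: y = 1×2 + 2×1 + 0 = 4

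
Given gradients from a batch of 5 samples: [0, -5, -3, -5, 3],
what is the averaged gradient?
Average gradient = -2

Average = (1/5)(0 + -5 + -3 + -5 + 3) = -10/5 = -2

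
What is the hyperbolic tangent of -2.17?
-0.9743

tanh(-2.17) = (e^(-2.17) - e^(2.17))/(e^(-2.17) + e^(2.17)) = -0.9743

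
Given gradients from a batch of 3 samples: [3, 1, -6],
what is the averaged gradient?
Average gradient = -0.6667

Average = (1/3)(3 + 1 + -6) = -2/3 = -0.6667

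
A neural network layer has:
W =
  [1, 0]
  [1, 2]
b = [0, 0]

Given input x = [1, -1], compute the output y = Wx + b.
y = [1, -1]

Wx = [1×1 + 0×-1, 1×1 + 2×-1]
   = [1, -1]
y = Wx + b = [1 + 0, -1 + 0] = [1, -1]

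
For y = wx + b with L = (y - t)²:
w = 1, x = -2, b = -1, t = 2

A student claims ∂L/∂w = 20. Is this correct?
Correct

y = (1)(-2) + -1 = -3
∂L/∂y = 2(y - t) = 2(-3 - 2) = -10
∂y/∂w = x = -2
∂L/∂w = -10 × -2 = 20

Claimed value: 20
Correct: The correct gradient is 20.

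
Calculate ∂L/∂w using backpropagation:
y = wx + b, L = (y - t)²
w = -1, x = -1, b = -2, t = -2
∂L/∂w = -2

y = wx + b = (-1)(-1) + -2 = -1
∂L/∂y = 2(y - t) = 2(-1 - -2) = 2
∂y/∂w = x = -1
∂L/∂w = ∂L/∂y · ∂y/∂w = 2 × -1 = -2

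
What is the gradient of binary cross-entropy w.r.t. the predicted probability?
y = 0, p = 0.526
∂L/∂p = 2.11

∂L/∂p = -y/p + (1-y)/(1-p) = 0 + 1/0.474 = 2.11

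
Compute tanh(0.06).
0.05993

tanh(0.06) = (e^(0.06) - e^(-0.06))/(e^(0.06) + e^(-0.06)) = 0.05993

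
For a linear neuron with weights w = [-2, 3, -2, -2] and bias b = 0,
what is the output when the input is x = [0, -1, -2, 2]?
y = -3

y = (-2)(0) + (3)(-1) + (-2)(-2) + (-2)(2) + 0 = -3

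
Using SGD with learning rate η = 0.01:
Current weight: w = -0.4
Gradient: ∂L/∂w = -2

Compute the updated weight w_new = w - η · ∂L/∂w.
w_new = -0.38

w_new = w - η·∂L/∂w = -0.4 - 0.01×(-2) = -0.4 - (-0.02) = -0.38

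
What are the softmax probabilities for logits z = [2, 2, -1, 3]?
p = [0.2097, 0.2097, 0.0104, 0.5701]

exp(z) = [7.389, 7.389, 0.3679, 20.09]
Sum = 35.23
p = [0.2097, 0.2097, 0.0104, 0.5701]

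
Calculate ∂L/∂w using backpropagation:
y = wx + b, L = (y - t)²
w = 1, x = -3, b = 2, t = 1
∂L/∂w = 12

y = wx + b = (1)(-3) + 2 = -1
∂L/∂y = 2(y - t) = 2(-1 - 1) = -4
∂y/∂w = x = -3
∂L/∂w = ∂L/∂y · ∂y/∂w = -4 × -3 = 12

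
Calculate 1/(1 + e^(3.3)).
0.03557

sigmoid(-3.3) = 1/(1 + e^(3.3)) = 1/(1 + 27.11) = 0.03557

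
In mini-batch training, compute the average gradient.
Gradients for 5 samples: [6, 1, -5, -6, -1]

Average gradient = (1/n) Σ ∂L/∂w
Average gradient = -1

Average = (1/5)(6 + 1 + -5 + -6 + -1) = -5/5 = -1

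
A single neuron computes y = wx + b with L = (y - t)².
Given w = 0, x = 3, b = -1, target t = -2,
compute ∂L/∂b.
∂L/∂b = 2

y = wx + b = (0)(3) + -1 = -1
∂L/∂y = 2(y - t) = 2(-1 - -2) = 2
∂y/∂b = 1
∂L/∂b = ∂L/∂y · ∂y/∂b = 2 × 1 = 2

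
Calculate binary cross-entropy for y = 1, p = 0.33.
L = 1.109

L = -1·log(0.33) - 0·log(0.67) = -log(0.33) = 1.109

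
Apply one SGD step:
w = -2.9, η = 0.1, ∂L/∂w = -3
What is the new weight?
w_new = -2.6

w_new = w - η·∂L/∂w = -2.9 - 0.1×(-3) = -2.9 - (-0.3) = -2.6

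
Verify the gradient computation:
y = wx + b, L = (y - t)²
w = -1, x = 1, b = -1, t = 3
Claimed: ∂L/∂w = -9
Incorrect

y = (-1)(1) + -1 = -2
∂L/∂y = 2(y - t) = 2(-2 - 3) = -10
∂y/∂w = x = 1
∂L/∂w = -10 × 1 = -10

Claimed value: -9
Incorrect: The correct gradient is -10.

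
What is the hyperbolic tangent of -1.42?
-0.8896

tanh(-1.42) = (e^(-1.42) - e^(1.42))/(e^(-1.42) + e^(1.42)) = -0.8896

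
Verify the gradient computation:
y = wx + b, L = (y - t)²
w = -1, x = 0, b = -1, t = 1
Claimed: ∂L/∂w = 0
Correct

y = (-1)(0) + -1 = -1
∂L/∂y = 2(y - t) = 2(-1 - 1) = -4
∂y/∂w = x = 0
∂L/∂w = -4 × 0 = 0

Claimed value: 0
Correct: The correct gradient is 0.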